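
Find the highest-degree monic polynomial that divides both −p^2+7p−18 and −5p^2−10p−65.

Euclidean algorithm in ℚ[p]:
  −p^2+7p−18 = (1/5)(−5p^2−10p−65) + (9p−5)
  −5p^2−10p−65 = (−(5/9)p−115/81)(9p−5) + (−5840/81)
  9p−5 = (−(729/5840)p+81/1168)(−5840/81) + (0)
The last nonzero remainder is the constant −5840/81, so the polynomials are coprime and gcd = 1.

1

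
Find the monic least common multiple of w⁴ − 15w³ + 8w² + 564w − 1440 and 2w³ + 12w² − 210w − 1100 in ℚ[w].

Apply the Euclidean algorithm:
  w⁴ − 15w³ + 8w² + 564w − 1440 = ((1/2)w − 21/2)(2w³ + 12w² − 210w − 1100) + (239w² − 1091w − 12990)
  2w³ + 12w² − 210w − 1100 = ((2/239)w + 5050/57121)(239w² − 1091w − 12990) + (−(276640/57121)w + 2766400/57121)
  239w² − 1091w − 12990 = (−(13651919/276640)w − 74200179/276640)(−(276640/57121)w + 2766400/57121) + (0)
Last nonzero remainder: −(276640/57121)w + 2766400/57121. Dividing through by −276640/57121 gives the monic gcd w − 10.
Then lcm(f, g) = f·g / gcd(f, g); expanding and making the result monic gives the answer.

w⁶ + w⁵ − 177w⁴ − 133w³ + 8024w² + 7980w − 79200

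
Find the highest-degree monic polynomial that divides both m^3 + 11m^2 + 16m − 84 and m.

Apply the Euclidean algorithm:
  m^3 + 11m^2 + 16m − 84 = (m^2 + 11m + 16)(m) + (−84)
  m = (−(1/84)m)(−84) + (0)
The last nonzero remainder is the constant −84, so the polynomials are coprime and gcd = 1.

1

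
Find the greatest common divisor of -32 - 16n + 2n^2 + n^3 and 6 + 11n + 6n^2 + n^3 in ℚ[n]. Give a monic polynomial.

Repeated division with remainder:
  n^3 + 2n^2 - 16n - 32 = (n^3 + 6n^2 + 11n + 6) + (-4n^2 - 27n - 38)
  n^3 + 6n^2 + 11n + 6 = (-(1/4)n + 3/16)(-4n^2 - 27n - 38) + ((105/16)n + 105/8)
  -4n^2 - 27n - 38 = (-(64/105)n - 304/105)((105/16)n + 105/8) + (0)
Last nonzero remainder: (105/16)n + 105/8. Dividing through by 105/16 gives the monic gcd n + 2.

2 + n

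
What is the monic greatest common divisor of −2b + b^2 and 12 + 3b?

1

By polynomial division,
  b^2 − 2b = ((1/3)b − 2)(3b + 12) + (24)
  3b + 12 = ((1/8)b + 1/2)(24) + (0)
The last nonzero remainder is the constant 24, so the polynomials are coprime and gcd = 1.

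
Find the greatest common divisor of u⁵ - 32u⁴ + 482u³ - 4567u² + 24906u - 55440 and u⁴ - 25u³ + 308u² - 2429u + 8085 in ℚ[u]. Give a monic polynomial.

Euclidean algorithm in ℚ[u]:
  u⁵ - 32u⁴ + 482u³ - 4567u² + 24906u - 55440 = (u - 7)(u⁴ - 25u³ + 308u² - 2429u + 8085) + (-u³ + 18u² - 182u + 1155)
  u⁴ - 25u³ + 308u² - 2429u + 8085 = (-u + 7)(-u³ + 18u² - 182u + 1155) + (0)
Last nonzero remainder: -u³ + 18u² - 182u + 1155. Dividing through by -1 gives the monic gcd u³ - 18u² + 182u - 1155.

u³ - 18u² + 182u - 1155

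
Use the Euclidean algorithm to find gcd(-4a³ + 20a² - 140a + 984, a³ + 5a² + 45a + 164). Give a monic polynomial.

a² + a + 41

By polynomial division,
  -4a³ + 20a² - 140a + 984 = (-4)(a³ + 5a² + 45a + 164) + (40a² + 40a + 1640)
  a³ + 5a² + 45a + 164 = ((1/40)a + 1/10)(40a² + 40a + 1640) + (0)
Last nonzero remainder: 40a² + 40a + 1640. Dividing through by 40 gives the monic gcd a² + a + 41.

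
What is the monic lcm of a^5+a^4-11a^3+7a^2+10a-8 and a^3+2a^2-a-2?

Apply the Euclidean algorithm:
  a^5+a^4-11a^3+7a^2+10a-8 = (a^2-a-8)(a^3+2a^2-a-2) + (24a^2-24)
  a^3+2a^2-a-2 = ((1/24)a+1/12)(24a^2-24) + (0)
Last nonzero remainder: 24a^2-24. Dividing through by 24 gives the monic gcd a^2-1.
Then lcm(f, g) = f·g / gcd(f, g); expanding and making the result monic gives the answer.

a^6+3a^5-9a^4-15a^3+24a^2+12a-16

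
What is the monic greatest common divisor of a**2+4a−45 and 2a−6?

Apply the Euclidean algorithm:
  a**2+4a−45 = ((1/2)a+7/2)(2a−6) + (−24)
  2a−6 = (−(1/12)a+1/4)(−24) + (0)
The last nonzero remainder is the constant −24, so the polynomials are coprime and gcd = 1.

1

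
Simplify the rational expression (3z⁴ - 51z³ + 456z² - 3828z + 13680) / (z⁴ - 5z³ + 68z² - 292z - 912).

Apply the Euclidean algorithm:
  3z⁴ - 51z³ + 456z² - 3828z + 13680 = (3)(z⁴ - 5z³ + 68z² - 292z - 912) + (-36z³ + 252z² - 2952z + 16416)
  z⁴ - 5z³ + 68z² - 292z - 912 = (-(1/36)z - 1/18)(-36z³ + 252z² - 2952z + 16416) + (0)
Last nonzero remainder: -36z³ + 252z² - 2952z + 16416. Dividing through by -36 gives the monic gcd z³ - 7z² + 82z - 456.
Cancel z³ - 7z² + 82z - 456 from numerator and denominator to get the reduced form.

(3z - 30)/(z + 2)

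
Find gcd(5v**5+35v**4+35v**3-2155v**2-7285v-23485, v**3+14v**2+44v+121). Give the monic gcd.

v**2+3v+11

By polynomial division,
  5v**5+35v**4+35v**3-2155v**2-7285v-23485 = (5v**2-35v+305)(v**3+14v**2+44v+121) + (-5490v**2-16470v-60390)
  v**3+14v**2+44v+121 = (-(1/5490)v-11/5490)(-5490v**2-16470v-60390) + (0)
Last nonzero remainder: -5490v**2-16470v-60390. Dividing through by -5490 gives the monic gcd v**2+3v+11.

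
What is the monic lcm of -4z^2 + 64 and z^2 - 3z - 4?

Repeated division with remainder:
  -4z^2 + 64 = (-4)(z^2 - 3z - 4) + (-12z + 48)
  z^2 - 3z - 4 = (-(1/12)z - 1/12)(-12z + 48) + (0)
Last nonzero remainder: -12z + 48. Dividing through by -12 gives the monic gcd z - 4.
Then lcm(f, g) = f·g / gcd(f, g); expanding and making the result monic gives the answer.

z^3 + z^2 - 16z - 16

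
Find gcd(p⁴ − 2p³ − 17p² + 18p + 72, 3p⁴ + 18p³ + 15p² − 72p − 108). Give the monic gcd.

p² + 5p + 6

Apply the Euclidean algorithm:
  p⁴ − 2p³ − 17p² + 18p + 72 = (1/3)(3p⁴ + 18p³ + 15p² − 72p − 108) + (−8p³ − 22p² + 42p + 108)
  3p⁴ + 18p³ + 15p² − 72p − 108 = (−(3/8)p − 39/32)(−8p³ − 22p² + 42p + 108) + ((63/16)p² + (315/16)p + 189/8)
  −8p³ − 22p² + 42p + 108 = (−(128/63)p + 32/7)((63/16)p² + (315/16)p + 189/8) + (0)
Last nonzero remainder: (63/16)p² + (315/16)p + 189/8. Dividing through by 63/16 gives the monic gcd p² + 5p + 6.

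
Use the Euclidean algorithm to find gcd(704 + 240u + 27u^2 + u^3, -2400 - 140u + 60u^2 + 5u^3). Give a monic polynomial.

Euclidean algorithm in ℚ[u]:
  u^3 + 27u^2 + 240u + 704 = (1/5)(5u^3 + 60u^2 - 140u - 2400) + (15u^2 + 268u + 1184)
  5u^3 + 60u^2 - 140u - 2400 = ((1/3)u - 88/45)(15u^2 + 268u + 1184) + (-(476/45)u - 3808/45)
  15u^2 + 268u + 1184 = (-(675/476)u - 1665/119)(-(476/45)u - 3808/45) + (0)
Last nonzero remainder: -(476/45)u - 3808/45. Dividing through by -476/45 gives the monic gcd u + 8.

8 + u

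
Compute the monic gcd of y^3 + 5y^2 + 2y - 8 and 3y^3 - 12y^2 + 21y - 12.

Apply the Euclidean algorithm:
  y^3 + 5y^2 + 2y - 8 = (1/3)(3y^3 - 12y^2 + 21y - 12) + (9y^2 - 5y - 4)
  3y^3 - 12y^2 + 21y - 12 = ((1/3)y - 31/27)(9y^2 - 5y - 4) + ((448/27)y - 448/27)
  9y^2 - 5y - 4 = ((243/448)y + 27/112)((448/27)y - 448/27) + (0)
Last nonzero remainder: (448/27)y - 448/27. Dividing through by 448/27 gives the monic gcd y - 1.

y - 1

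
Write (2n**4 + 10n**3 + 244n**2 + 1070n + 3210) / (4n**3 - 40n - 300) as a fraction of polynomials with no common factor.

Euclidean algorithm in ℚ[n]:
  2n**4 + 10n**3 + 244n**2 + 1070n + 3210 = ((1/2)n + 5/2)(4n**3 - 40n - 300) + (264n**2 + 1320n + 3960)
  4n**3 - 40n - 300 = ((1/66)n - 5/66)(264n**2 + 1320n + 3960) + (0)
Last nonzero remainder: 264n**2 + 1320n + 3960. Dividing through by 264 gives the monic gcd n**2 + 5n + 15.
Cancel n**2 + 5n + 15 from numerator and denominator to get the reduced form.

(n**2 + 107)/(2n - 10)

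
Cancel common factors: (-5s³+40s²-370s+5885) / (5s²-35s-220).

(-s²-3s-107)/(s+4)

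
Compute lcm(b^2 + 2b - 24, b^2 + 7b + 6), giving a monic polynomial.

Apply the Euclidean algorithm:
  b^2 + 2b - 24 = (b^2 + 7b + 6) + (-5b - 30)
  b^2 + 7b + 6 = (-(1/5)b - 1/5)(-5b - 30) + (0)
Last nonzero remainder: -5b - 30. Dividing through by -5 gives the monic gcd b + 6.
Then lcm(f, g) = f·g / gcd(f, g); expanding and making the result monic gives the answer.

b^3 + 3b^2 - 22b - 24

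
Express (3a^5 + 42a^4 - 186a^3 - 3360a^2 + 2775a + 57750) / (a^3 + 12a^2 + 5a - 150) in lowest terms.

(3a^3 - 3a^2 - 291a + 1155)/(a - 3)

Euclidean algorithm in ℚ[a]:
  3a^5 + 42a^4 - 186a^3 - 3360a^2 + 2775a + 57750 = (3a^2 + 6a - 273)(a^3 + 12a^2 + 5a - 150) + (336a^2 + 5040a + 16800)
  a^3 + 12a^2 + 5a - 150 = ((1/336)a - 1/112)(336a^2 + 5040a + 16800) + (0)
Last nonzero remainder: 336a^2 + 5040a + 16800. Dividing through by 336 gives the monic gcd a^2 + 15a + 50.
Cancel a^2 + 15a + 50 from numerator and denominator to get the reduced form.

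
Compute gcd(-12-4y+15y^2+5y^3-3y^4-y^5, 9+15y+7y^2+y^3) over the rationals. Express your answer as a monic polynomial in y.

3+4y+y^2

Repeated division with remainder:
  -y^5-3y^4+5y^3+15y^2-4y-12 = (-y^2+4y-8)(y^3+7y^2+15y+9) + (20y^2+80y+60)
  y^3+7y^2+15y+9 = ((1/20)y+3/20)(20y^2+80y+60) + (0)
Last nonzero remainder: 20y^2+80y+60. Dividing through by 20 gives the monic gcd y^2+4y+3.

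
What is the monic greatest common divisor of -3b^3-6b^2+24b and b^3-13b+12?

Repeated division with remainder:
  -3b^3-6b^2+24b = (-3)(b^3-13b+12) + (-6b^2-15b+36)
  b^3-13b+12 = (-(1/6)b+5/12)(-6b^2-15b+36) + (-(3/4)b-3)
  -6b^2-15b+36 = (8b-12)(-(3/4)b-3) + (0)
Last nonzero remainder: -(3/4)b-3. Dividing through by -3/4 gives the monic gcd b+4.

b+4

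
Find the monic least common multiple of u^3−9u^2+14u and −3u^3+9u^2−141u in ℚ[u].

Euclidean algorithm in ℚ[u]:
  u^3−9u^2+14u = (−1/3)(−3u^3+9u^2−141u) + (−6u^2−33u)
  −3u^3+9u^2−141u = ((1/2)u−17/4)(−6u^2−33u) + (−(1125/4)u)
  −6u^2−33u = ((8/375)u+44/375)(−(1125/4)u) + (0)
Last nonzero remainder: −(1125/4)u. Dividing through by −1125/4 gives the monic gcd u.
Then lcm(f, g) = f·g / gcd(f, g); expanding and making the result monic gives the answer.

u^5−12u^4+88u^3−465u^2+658u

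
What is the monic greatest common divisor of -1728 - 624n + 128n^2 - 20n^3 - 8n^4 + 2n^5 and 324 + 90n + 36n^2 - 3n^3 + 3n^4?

Euclidean algorithm in ℚ[n]:
  2n^5 - 8n^4 - 20n^3 + 128n^2 - 624n - 1728 = ((2/3)n - 2)(3n^4 - 3n^3 + 36n^2 + 90n + 324) + (-50n^3 + 140n^2 - 660n - 1080)
  3n^4 - 3n^3 + 36n^2 + 90n + 324 = (-(3/50)n - 27/250)(-50n^3 + 140n^2 - 660n - 1080) + ((288/25)n^2 - (1152/25)n + 5184/25)
  -50n^3 + 140n^2 - 660n - 1080 = (-(625/144)n - 125/24)((288/25)n^2 - (1152/25)n + 5184/25) + (0)
Last nonzero remainder: (288/25)n^2 - (1152/25)n + 5184/25. Dividing through by 288/25 gives the monic gcd n^2 - 4n + 18.

18 - 4n + n^2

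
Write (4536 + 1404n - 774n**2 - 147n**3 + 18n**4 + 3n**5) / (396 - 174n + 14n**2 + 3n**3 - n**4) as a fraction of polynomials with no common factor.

Euclidean algorithm in ℚ[n]:
  3n**5 + 18n**4 - 147n**3 - 774n**2 + 1404n + 4536 = (-3n - 27)(-n**4 + 3n**3 + 14n**2 - 174n + 396) + (-24n**3 - 918n**2 - 2106n + 15228)
  -n**4 + 3n**3 + 14n**2 - 174n + 396 = ((1/24)n - 55/32)(-24n**3 - 918n**2 - 2106n + 15228) + (-(23617/16)n**2 - (70851/16)n + 212553/8)
  -24n**3 - 918n**2 - 2106n + 15228 = ((384/23617)n + 13536/23617)(-(23617/16)n**2 - (70851/16)n + 212553/8) + (0)
Last nonzero remainder: -(23617/16)n**2 - (70851/16)n + 212553/8. Dividing through by -23617/16 gives the monic gcd n**2 + 3n - 18.
Cancel n**2 + 3n - 18 from numerator and denominator to get the reduced form.

(252 + 120n - 9n**2 - 3n**3)/(22 - 6n + n**2)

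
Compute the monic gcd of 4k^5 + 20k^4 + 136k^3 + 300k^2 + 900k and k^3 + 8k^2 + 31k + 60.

k^2 + 4k + 15

By polynomial division,
  4k^5 + 20k^4 + 136k^3 + 300k^2 + 900k = (4k^2 - 12k + 108)(k^3 + 8k^2 + 31k + 60) + (-432k^2 - 1728k - 6480)
  k^3 + 8k^2 + 31k + 60 = (-(1/432)k - 1/108)(-432k^2 - 1728k - 6480) + (0)
Last nonzero remainder: -432k^2 - 1728k - 6480. Dividing through by -432 gives the monic gcd k^2 + 4k + 15.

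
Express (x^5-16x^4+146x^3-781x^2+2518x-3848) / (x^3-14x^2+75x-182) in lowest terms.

Euclidean algorithm in ℚ[x]:
  x^5-16x^4+146x^3-781x^2+2518x-3848 = (x^2-2x+43)(x^3-14x^2+75x-182) + (153x^2-1071x+3978)
  x^3-14x^2+75x-182 = ((1/153)x-7/153)(153x^2-1071x+3978) + (0)
Last nonzero remainder: 153x^2-1071x+3978. Dividing through by 153 gives the monic gcd x^2-7x+26.
Cancel x^2-7x+26 from numerator and denominator to get the reduced form.

(x^3-9x^2+57x-148)/(x-7)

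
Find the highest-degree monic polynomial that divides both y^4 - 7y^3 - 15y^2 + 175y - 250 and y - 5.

Apply the Euclidean algorithm:
  y^4 - 7y^3 - 15y^2 + 175y - 250 = (y^3 - 2y^2 - 25y + 50)(y - 5) + (0)
The last nonzero remainder y - 5 is already monic.

y - 5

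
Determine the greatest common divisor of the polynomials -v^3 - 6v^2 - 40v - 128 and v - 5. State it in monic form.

Apply the Euclidean algorithm:
  -v^3 - 6v^2 - 40v - 128 = (-v^2 - 11v - 95)(v - 5) + (-603)
  v - 5 = (-(1/603)v + 5/603)(-603) + (0)
The last nonzero remainder is the constant -603, so the polynomials are coprime and gcd = 1.

1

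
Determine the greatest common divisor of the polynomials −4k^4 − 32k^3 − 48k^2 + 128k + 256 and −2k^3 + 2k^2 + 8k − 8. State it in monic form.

k^2 − 4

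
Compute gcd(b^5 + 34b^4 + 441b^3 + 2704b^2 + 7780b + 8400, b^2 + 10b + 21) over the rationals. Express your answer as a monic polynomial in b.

Apply the Euclidean algorithm:
  b^5 + 34b^4 + 441b^3 + 2704b^2 + 7780b + 8400 = (b^3 + 24b^2 + 180b + 400)(b^2 + 10b + 21) + (0)
The last nonzero remainder b^2 + 10b + 21 is already monic.

b^2 + 10b + 21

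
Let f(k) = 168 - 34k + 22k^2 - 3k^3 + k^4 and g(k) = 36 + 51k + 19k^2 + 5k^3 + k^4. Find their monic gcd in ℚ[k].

Apply the Euclidean algorithm:
  k^4 - 3k^3 + 22k^2 - 34k + 168 = (k^4 + 5k^3 + 19k^2 + 51k + 36) + (-8k^3 + 3k^2 - 85k + 132)
  k^4 + 5k^3 + 19k^2 + 51k + 36 = (-(1/8)k - 43/64)(-8k^3 + 3k^2 - 85k + 132) + ((665/64)k^2 + (665/64)k + 1995/16)
  -8k^3 + 3k^2 - 85k + 132 = (-(512/665)k + 704/665)((665/64)k^2 + (665/64)k + 1995/16) + (0)
Last nonzero remainder: (665/64)k^2 + (665/64)k + 1995/16. Dividing through by 665/64 gives the monic gcd k^2 + k + 12.

12 + k + k^2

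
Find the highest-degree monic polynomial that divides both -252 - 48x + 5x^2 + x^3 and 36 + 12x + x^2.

36 + 12x + x^2

Repeated division with remainder:
  x^3 + 5x^2 - 48x - 252 = (x - 7)(x^2 + 12x + 36) + (0)
The last nonzero remainder x^2 + 12x + 36 is already monic.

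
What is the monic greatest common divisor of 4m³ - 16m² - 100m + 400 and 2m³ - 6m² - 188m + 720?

Repeated division with remainder:
  4m³ - 16m² - 100m + 400 = (2)(2m³ - 6m² - 188m + 720) + (-4m² + 276m - 1040)
  2m³ - 6m² - 188m + 720 = (-(1/2)m - 33)(-4m² + 276m - 1040) + (8400m - 33600)
  -4m² + 276m - 1040 = (-(1/2100)m + 13/420)(8400m - 33600) + (0)
Last nonzero remainder: 8400m - 33600. Dividing through by 8400 gives the monic gcd m - 4.

m - 4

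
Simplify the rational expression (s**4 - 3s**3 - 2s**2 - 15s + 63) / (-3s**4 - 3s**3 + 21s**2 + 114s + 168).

(-s**2 + 6s - 9)/(3s**2 - 6s - 24)

Euclidean algorithm in ℚ[s]:
  s**4 - 3s**3 - 2s**2 - 15s + 63 = (-1/3)(-3s**4 - 3s**3 + 21s**2 + 114s + 168) + (-4s**3 + 5s**2 + 23s + 119)
  -3s**4 - 3s**3 + 21s**2 + 114s + 168 = ((3/4)s + 27/16)(-4s**3 + 5s**2 + 23s + 119) + (-(75/16)s**2 - (225/16)s - 525/16)
  -4s**3 + 5s**2 + 23s + 119 = ((64/75)s - 272/75)(-(75/16)s**2 - (225/16)s - 525/16) + (0)
Last nonzero remainder: -(75/16)s**2 - (225/16)s - 525/16. Dividing through by -75/16 gives the monic gcd s**2 + 3s + 7.
Cancel s**2 + 3s + 7 from numerator and denominator to get the reduced form.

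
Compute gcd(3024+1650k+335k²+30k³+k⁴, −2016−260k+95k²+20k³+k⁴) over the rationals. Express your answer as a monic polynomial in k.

504+191k+24k²+k³

Apply the Euclidean algorithm:
  k⁴+30k³+335k²+1650k+3024 = (k⁴+20k³+95k²−260k−2016) + (10k³+240k²+1910k+5040)
  k⁴+20k³+95k²−260k−2016 = ((1/10)k−2/5)(10k³+240k²+1910k+5040) + (0)
Last nonzero remainder: 10k³+240k²+1910k+5040. Dividing through by 10 gives the monic gcd k³+24k²+191k+504.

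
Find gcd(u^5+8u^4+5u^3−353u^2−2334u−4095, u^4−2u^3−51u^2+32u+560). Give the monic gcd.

Apply the Euclidean algorithm:
  u^5+8u^4+5u^3−353u^2−2334u−4095 = (u+10)(u^4−2u^3−51u^2+32u+560) + (76u^3+125u^2−3214u−9695)
  u^4−2u^3−51u^2+32u+560 = ((1/76)u−277/5776)(76u^3+125u^2−3214u−9695) + (−(15687/5776)u^2+(15687/2888)u+549045/5776)
  76u^3+125u^2−3214u−9695 = (−(438976/15687)u−1599952/15687)(−(15687/5776)u^2+(15687/2888)u+549045/5776) + (0)
Last nonzero remainder: −(15687/5776)u^2+(15687/2888)u+549045/5776. Dividing through by −15687/5776 gives the monic gcd u^2−2u−35.

u^2−2u−35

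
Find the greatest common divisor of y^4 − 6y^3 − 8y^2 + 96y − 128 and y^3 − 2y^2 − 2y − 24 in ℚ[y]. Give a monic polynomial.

By polynomial division,
  y^4 − 6y^3 − 8y^2 + 96y − 128 = (y − 4)(y^3 − 2y^2 − 2y − 24) + (−14y^2 + 112y − 224)
  y^3 − 2y^2 − 2y − 24 = (−(1/14)y − 3/7)(−14y^2 + 112y − 224) + (30y − 120)
  −14y^2 + 112y − 224 = (−(7/15)y + 28/15)(30y − 120) + (0)
Last nonzero remainder: 30y − 120. Dividing through by 30 gives the monic gcd y − 4.

y − 4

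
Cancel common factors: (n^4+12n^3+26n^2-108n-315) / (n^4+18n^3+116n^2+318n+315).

By polynomial division,
  n^4+12n^3+26n^2-108n-315 = (n^4+18n^3+116n^2+318n+315) + (-6n^3-90n^2-426n-630)
  n^4+18n^3+116n^2+318n+315 = (-(1/6)n-1/2)(-6n^3-90n^2-426n-630) + (0)
Last nonzero remainder: -6n^3-90n^2-426n-630. Dividing through by -6 gives the monic gcd n^3+15n^2+71n+105.
Cancel n^3+15n^2+71n+105 from numerator and denominator to get the reduced form.

(n-3)/(n+3)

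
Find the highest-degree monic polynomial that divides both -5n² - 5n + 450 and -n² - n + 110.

1

Euclidean algorithm in ℚ[n]:
  -5n² - 5n + 450 = (5)(-n² - n + 110) + (-100)
  -n² - n + 110 = ((1/100)n² + (1/100)n - 11/10)(-100) + (0)
The last nonzero remainder is the constant -100, so the polynomials are coprime and gcd = 1.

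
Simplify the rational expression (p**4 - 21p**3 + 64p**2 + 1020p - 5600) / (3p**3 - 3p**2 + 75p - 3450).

Euclidean algorithm in ℚ[p]:
  p**4 - 21p**3 + 64p**2 + 1020p - 5600 = ((1/3)p - 20/3)(3p**3 - 3p**2 + 75p - 3450) + (19p**2 + 2670p - 28600)
  3p**3 - 3p**2 + 75p - 3450 = ((3/19)p - 8067/361)(19p**2 + 2670p - 28600) + ((23196165/361)p - 231961650/361)
  19p**2 + 2670p - 28600 = ((6859/23196165)p + 206492/4639233)((23196165/361)p - 231961650/361) + (0)
Last nonzero remainder: (23196165/361)p - 231961650/361. Dividing through by 23196165/361 gives the monic gcd p - 10.
Cancel p - 10 from numerator and denominator to get the reduced form.

(p**3 - 11p**2 - 46p + 560)/(3p**2 + 27p + 345)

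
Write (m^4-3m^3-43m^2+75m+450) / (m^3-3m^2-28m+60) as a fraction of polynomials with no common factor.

Repeated division with remainder:
  m^4-3m^3-43m^2+75m+450 = (m)(m^3-3m^2-28m+60) + (-15m^2+15m+450)
  m^3-3m^2-28m+60 = (-(1/15)m+2/15)(-15m^2+15m+450) + (0)
Last nonzero remainder: -15m^2+15m+450. Dividing through by -15 gives the monic gcd m^2-m-30.
Cancel m^2-m-30 from numerator and denominator to get the reduced form.

(m^2-2m-15)/(m-2)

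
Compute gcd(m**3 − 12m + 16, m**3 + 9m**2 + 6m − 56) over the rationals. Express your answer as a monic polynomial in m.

Repeated division with remainder:
  m**3 − 12m + 16 = (m**3 + 9m**2 + 6m − 56) + (−9m**2 − 18m + 72)
  m**3 + 9m**2 + 6m − 56 = (−(1/9)m − 7/9)(−9m**2 − 18m + 72) + (0)
Last nonzero remainder: −9m**2 − 18m + 72. Dividing through by −9 gives the monic gcd m**2 + 2m − 8.

m**2 + 2m − 8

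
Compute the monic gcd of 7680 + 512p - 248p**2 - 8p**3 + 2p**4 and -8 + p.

Euclidean algorithm in ℚ[p]:
  2p**4 - 8p**3 - 248p**2 + 512p + 7680 = (2p**3 + 8p**2 - 184p - 960)(p - 8) + (0)
The last nonzero remainder p - 8 is already monic.

-8 + p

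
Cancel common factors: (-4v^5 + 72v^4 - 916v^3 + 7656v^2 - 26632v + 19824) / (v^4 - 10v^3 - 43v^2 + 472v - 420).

Repeated division with remainder:
  -4v^5 + 72v^4 - 916v^3 + 7656v^2 - 26632v + 19824 = (-4v + 32)(v^4 - 10v^3 - 43v^2 + 472v - 420) + (-768v^3 + 10920v^2 - 43416v + 33264)
  v^4 - 10v^3 - 43v^2 + 472v - 420 = (-(1/768)v - 45/8192)(-768v^3 + 10920v^2 - 43416v + 33264) + (-(40495/1024)v^2 + (283465/1024)v - 121485/512)
  -768v^3 + 10920v^2 - 43416v + 33264 = ((786432/40495)v - 811008/5785)(-(40495/1024)v^2 + (283465/1024)v - 121485/512) + (0)
Last nonzero remainder: -(40495/1024)v^2 + (283465/1024)v - 121485/512. Dividing through by -40495/1024 gives the monic gcd v^2 - 7v + 6.
Cancel v^2 - 7v + 6 from numerator and denominator to get the reduced form.

(-4v^3 + 44v^2 - 584v + 3304)/(v^2 - 3v - 70)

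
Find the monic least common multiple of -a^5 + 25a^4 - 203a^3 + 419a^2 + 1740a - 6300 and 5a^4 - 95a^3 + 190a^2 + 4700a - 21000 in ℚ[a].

a^7 - 28a^6 + 208a^5 + 722a^4 - 14693a^3 + 40850a^2 + 102900a - 441000

By polynomial division,
  -a^5 + 25a^4 - 203a^3 + 419a^2 + 1740a - 6300 = (-(1/5)a + 6/5)(5a^4 - 95a^3 + 190a^2 + 4700a - 21000) + (-51a^3 + 1131a^2 - 8100a + 18900)
  5a^4 - 95a^3 + 190a^2 + 4700a - 21000 = (-(5/51)a - 90/289)(-51a^3 + 1131a^2 - 8100a + 18900) + (-(72800/289)a^2 + (1164800/289)a - 4368000/289)
  -51a^3 + 1131a^2 - 8100a + 18900 = ((14739/72800)a - 2601/2080)(-(72800/289)a^2 + (1164800/289)a - 4368000/289) + (0)
Last nonzero remainder: -(72800/289)a^2 + (1164800/289)a - 4368000/289. Dividing through by -72800/289 gives the monic gcd a^2 - 16a + 60.
Then lcm(f, g) = f·g / gcd(f, g); expanding and making the result monic gives the answer.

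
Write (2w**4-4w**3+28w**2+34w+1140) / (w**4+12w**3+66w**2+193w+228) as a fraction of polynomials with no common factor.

(2w**2-14w+60)/(w**2+7w+12)

By polynomial division,
  2w**4-4w**3+28w**2+34w+1140 = (2)(w**4+12w**3+66w**2+193w+228) + (-28w**3-104w**2-352w+684)
  w**4+12w**3+66w**2+193w+228 = (-(1/28)w-29/98)(-28w**3-104w**2-352w+684) + ((1110/49)w**2+(5550/49)w+21090/49)
  -28w**3-104w**2-352w+684 = (-(686/555)w+294/185)((1110/49)w**2+(5550/49)w+21090/49) + (0)
Last nonzero remainder: (1110/49)w**2+(5550/49)w+21090/49. Dividing through by 1110/49 gives the monic gcd w**2+5w+19.
Cancel w**2+5w+19 from numerator and denominator to get the reduced form.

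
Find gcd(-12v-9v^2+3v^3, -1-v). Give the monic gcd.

1+v

Repeated division with remainder:
  3v^3-9v^2-12v = (-3v^2+12v)(-v-1) + (0)
Last nonzero remainder: -v-1. Dividing through by -1 gives the monic gcd v+1.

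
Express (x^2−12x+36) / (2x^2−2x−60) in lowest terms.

(x−6)/(2x+10)

Euclidean algorithm in ℚ[x]:
  x^2−12x+36 = (1/2)(2x^2−2x−60) + (−11x+66)
  2x^2−2x−60 = (−(2/11)x−10/11)(−11x+66) + (0)
Last nonzero remainder: −11x+66. Dividing through by −11 gives the monic gcd x−6.
Cancel x−6 from numerator and denominator to get the reduced form.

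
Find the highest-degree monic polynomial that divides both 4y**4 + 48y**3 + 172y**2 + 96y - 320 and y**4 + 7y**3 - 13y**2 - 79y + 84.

y**2 + 3y - 4

Euclidean algorithm in ℚ[y]:
  4y**4 + 48y**3 + 172y**2 + 96y - 320 = (4)(y**4 + 7y**3 - 13y**2 - 79y + 84) + (20y**3 + 224y**2 + 412y - 656)
  y**4 + 7y**3 - 13y**2 - 79y + 84 = ((1/20)y - 21/100)(20y**3 + 224y**2 + 412y - 656) + ((336/25)y**2 + (1008/25)y - 1344/25)
  20y**3 + 224y**2 + 412y - 656 = ((125/84)y + 1025/84)((336/25)y**2 + (1008/25)y - 1344/25) + (0)
Last nonzero remainder: (336/25)y**2 + (1008/25)y - 1344/25. Dividing through by 336/25 gives the monic gcd y**2 + 3y - 4.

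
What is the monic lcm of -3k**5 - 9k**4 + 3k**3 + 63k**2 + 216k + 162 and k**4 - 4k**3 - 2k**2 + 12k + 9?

k**7 + k**6 - 10k**5 - 28k**4 - 27k**3 + 153k**2 + 324k + 162

Repeated division with remainder:
  -3k**5 - 9k**4 + 3k**3 + 63k**2 + 216k + 162 = (-3k - 21)(k**4 - 4k**3 - 2k**2 + 12k + 9) + (-87k**3 + 57k**2 + 495k + 351)
  k**4 - 4k**3 - 2k**2 + 12k + 9 = (-(1/87)k + 97/2523)(-87k**3 + 57k**2 + 495k + 351) + ((1260/841)k**2 - (2520/841)k - 3780/841)
  -87k**3 + 57k**2 + 495k + 351 = (-(24389/420)k - 10933/140)((1260/841)k**2 - (2520/841)k - 3780/841) + (0)
Last nonzero remainder: (1260/841)k**2 - (2520/841)k - 3780/841. Dividing through by 1260/841 gives the monic gcd k**2 - 2k - 3.
Then lcm(f, g) = f·g / gcd(f, g); expanding and making the result monic gives the answer.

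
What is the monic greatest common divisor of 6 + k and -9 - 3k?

1

Apply the Euclidean algorithm:
  k + 6 = (-1/3)(-3k - 9) + (3)
  -3k - 9 = (-k - 3)(3) + (0)
The last nonzero remainder is the constant 3, so the polynomials are coprime and gcd = 1.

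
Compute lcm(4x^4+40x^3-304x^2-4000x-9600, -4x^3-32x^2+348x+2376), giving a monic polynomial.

Repeated division with remainder:
  4x^4+40x^3-304x^2-4000x-9600 = (-x-2)(-4x^3-32x^2+348x+2376) + (-20x^2-928x-4848)
  -4x^3-32x^2+348x+2376 = ((1/5)x-192/25)(-20x^2-928x-4848) + (-(145236/25)x-871416/25)
  -20x^2-928x-4848 = ((125/36309)x+5050/36309)(-(145236/25)x-871416/25) + (0)
Last nonzero remainder: -(145236/25)x-871416/25. Dividing through by -145236/25 gives the monic gcd x+6.
Then lcm(f, g) = f·g / gcd(f, g); expanding and making the result monic gives the answer.

x^6+12x^5-155x^4-2142x^3+3124x^2+94200x+237600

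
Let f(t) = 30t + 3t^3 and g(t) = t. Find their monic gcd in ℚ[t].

t

Apply the Euclidean algorithm:
  3t^3 + 30t = (3t^2 + 30)(t) + (0)
The last nonzero remainder t is already monic.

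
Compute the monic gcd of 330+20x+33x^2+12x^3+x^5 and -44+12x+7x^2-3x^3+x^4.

By polynomial division,
  x^5+12x^3+33x^2+20x+330 = (x+3)(x^4-3x^3+7x^2+12x-44) + (14x^3+28x+462)
  x^4-3x^3+7x^2+12x-44 = ((1/14)x-3/14)(14x^3+28x+462) + (5x^2-15x+55)
  14x^3+28x+462 = ((14/5)x+42/5)(5x^2-15x+55) + (0)
Last nonzero remainder: 5x^2-15x+55. Dividing through by 5 gives the monic gcd x^2-3x+11.

11-3x+x^2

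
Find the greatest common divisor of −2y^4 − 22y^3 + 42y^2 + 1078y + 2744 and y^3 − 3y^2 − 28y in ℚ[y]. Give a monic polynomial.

y^2 − 3y − 28

By polynomial division,
  −2y^4 − 22y^3 + 42y^2 + 1078y + 2744 = (−2y − 28)(y^3 − 3y^2 − 28y) + (−98y^2 + 294y + 2744)
  y^3 − 3y^2 − 28y = (−(1/98)y)(−98y^2 + 294y + 2744) + (0)
Last nonzero remainder: −98y^2 + 294y + 2744. Dividing through by −98 gives the monic gcd y^2 − 3y − 28.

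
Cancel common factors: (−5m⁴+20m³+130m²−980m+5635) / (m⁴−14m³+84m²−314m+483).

Repeated division with remainder:
  −5m⁴+20m³+130m²−980m+5635 = (−5)(m⁴−14m³+84m²−314m+483) + (−50m³+550m²−2550m+8050)
  m⁴−14m³+84m²−314m+483 = (−(1/50)m+3/50)(−50m³+550m²−2550m+8050) + (0)
Last nonzero remainder: −50m³+550m²−2550m+8050. Dividing through by −50 gives the monic gcd m³−11m²+51m−161.
Cancel m³−11m²+51m−161 from numerator and denominator to get the reduced form.

(−5m−35)/(m−3)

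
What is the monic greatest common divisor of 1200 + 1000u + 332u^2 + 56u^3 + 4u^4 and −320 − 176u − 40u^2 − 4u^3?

20 + 6u + u^2

Apply the Euclidean algorithm:
  4u^4 + 56u^3 + 332u^2 + 1000u + 1200 = (−u − 4)(−4u^3 − 40u^2 − 176u − 320) + (−4u^2 − 24u − 80)
  −4u^3 − 40u^2 − 176u − 320 = (u + 4)(−4u^2 − 24u − 80) + (0)
Last nonzero remainder: −4u^2 − 24u − 80. Dividing through by −4 gives the monic gcd u^2 + 6u + 20.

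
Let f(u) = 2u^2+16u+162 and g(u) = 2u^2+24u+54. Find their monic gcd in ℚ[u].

Apply the Euclidean algorithm:
  2u^2+16u+162 = (2u^2+24u+54) + (-8u+108)
  2u^2+24u+54 = (-(1/4)u-51/8)(-8u+108) + (1485/2)
  -8u+108 = (-(16/1485)u+8/55)(1485/2) + (0)
The last nonzero remainder is the constant 1485/2, so the polynomials are coprime and gcd = 1.

1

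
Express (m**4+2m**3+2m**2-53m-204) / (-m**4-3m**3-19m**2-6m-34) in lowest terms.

(-m**2+m+12)/(m**2+2)

By polynomial division,
  m**4+2m**3+2m**2-53m-204 = (-1)(-m**4-3m**3-19m**2-6m-34) + (-m**3-17m**2-59m-238)
  -m**4-3m**3-19m**2-6m-34 = (m-14)(-m**3-17m**2-59m-238) + (-198m**2-594m-3366)
  -m**3-17m**2-59m-238 = ((1/198)m+7/99)(-198m**2-594m-3366) + (0)
Last nonzero remainder: -198m**2-594m-3366. Dividing through by -198 gives the monic gcd m**2+3m+17.
Cancel m**2+3m+17 from numerator and denominator to get the reduced form.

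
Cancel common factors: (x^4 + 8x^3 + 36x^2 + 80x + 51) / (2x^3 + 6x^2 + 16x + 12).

(x^3 + 7x^2 + 29x + 51)/(2x^2 + 4x + 12)

By polynomial division,
  x^4 + 8x^3 + 36x^2 + 80x + 51 = ((1/2)x + 5/2)(2x^3 + 6x^2 + 16x + 12) + (13x^2 + 34x + 21)
  2x^3 + 6x^2 + 16x + 12 = ((2/13)x + 10/169)(13x^2 + 34x + 21) + ((1818/169)x + 1818/169)
  13x^2 + 34x + 21 = ((2197/1818)x + 1183/606)((1818/169)x + 1818/169) + (0)
Last nonzero remainder: (1818/169)x + 1818/169. Dividing through by 1818/169 gives the monic gcd x + 1.
Cancel x + 1 from numerator and denominator to get the reduced form.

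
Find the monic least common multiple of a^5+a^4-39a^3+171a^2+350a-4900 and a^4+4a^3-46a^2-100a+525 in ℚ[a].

a^6-2a^5-42a^4+288a^3-163a^2-5950a+14700

Apply the Euclidean algorithm:
  a^5+a^4-39a^3+171a^2+350a-4900 = (a-3)(a^4+4a^3-46a^2-100a+525) + (19a^3+133a^2-475a-3325)
  a^4+4a^3-46a^2-100a+525 = ((1/19)a-3/19)(19a^3+133a^2-475a-3325) + (0)
Last nonzero remainder: 19a^3+133a^2-475a-3325. Dividing through by 19 gives the monic gcd a^3+7a^2-25a-175.
Then lcm(f, g) = f·g / gcd(f, g); expanding and making the result monic gives the answer.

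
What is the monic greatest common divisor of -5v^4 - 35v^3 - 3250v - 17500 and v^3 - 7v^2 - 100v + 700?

v + 10

Repeated division with remainder:
  -5v^4 - 35v^3 - 3250v - 17500 = (-5v - 70)(v^3 - 7v^2 - 100v + 700) + (-990v^2 - 6750v + 31500)
  v^3 - 7v^2 - 100v + 700 = (-(1/990)v + 76/5445)(-990v^2 - 6750v + 31500) + ((3150/121)v + 31500/121)
  -990v^2 - 6750v + 31500 = (-(1331/35)v + 121)((3150/121)v + 31500/121) + (0)
Last nonzero remainder: (3150/121)v + 31500/121. Dividing through by 3150/121 gives the monic gcd v + 10.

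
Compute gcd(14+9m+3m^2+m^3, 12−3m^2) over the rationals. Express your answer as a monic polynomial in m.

2+m

Euclidean algorithm in ℚ[m]:
  m^3+3m^2+9m+14 = (−(1/3)m−1)(−3m^2+12) + (13m+26)
  −3m^2+12 = (−(3/13)m+6/13)(13m+26) + (0)
Last nonzero remainder: 13m+26. Dividing through by 13 gives the monic gcd m+2.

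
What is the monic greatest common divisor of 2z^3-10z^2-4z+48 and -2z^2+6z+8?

z-4

Apply the Euclidean algorithm:
  2z^3-10z^2-4z+48 = (-z+2)(-2z^2+6z+8) + (-8z+32)
  -2z^2+6z+8 = ((1/4)z+1/4)(-8z+32) + (0)
Last nonzero remainder: -8z+32. Dividing through by -8 gives the monic gcd z-4.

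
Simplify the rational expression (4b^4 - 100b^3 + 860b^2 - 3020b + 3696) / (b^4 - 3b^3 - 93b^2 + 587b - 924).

Apply the Euclidean algorithm:
  4b^4 - 100b^3 + 860b^2 - 3020b + 3696 = (4)(b^4 - 3b^3 - 93b^2 + 587b - 924) + (-88b^3 + 1232b^2 - 5368b + 7392)
  b^4 - 3b^3 - 93b^2 + 587b - 924 = (-(1/88)b - 1/8)(-88b^3 + 1232b^2 - 5368b + 7392) + (0)
Last nonzero remainder: -88b^3 + 1232b^2 - 5368b + 7392. Dividing through by -88 gives the monic gcd b^3 - 14b^2 + 61b - 84.
Cancel b^3 - 14b^2 + 61b - 84 from numerator and denominator to get the reduced form.

(4b - 44)/(b + 11)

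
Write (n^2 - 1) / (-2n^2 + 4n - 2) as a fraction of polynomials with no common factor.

(-n - 1)/(2n - 2)

Apply the Euclidean algorithm:
  n^2 - 1 = (-1/2)(-2n^2 + 4n - 2) + (2n - 2)
  -2n^2 + 4n - 2 = (-n + 1)(2n - 2) + (0)
Last nonzero remainder: 2n - 2. Dividing through by 2 gives the monic gcd n - 1.
Cancel n - 1 from numerator and denominator to get the reduced form.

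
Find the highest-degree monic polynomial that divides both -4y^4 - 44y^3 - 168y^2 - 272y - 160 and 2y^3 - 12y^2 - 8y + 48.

y + 2

By polynomial division,
  -4y^4 - 44y^3 - 168y^2 - 272y - 160 = (-2y - 34)(2y^3 - 12y^2 - 8y + 48) + (-592y^2 - 448y + 1472)
  2y^3 - 12y^2 - 8y + 48 = (-(1/296)y + 125/5476)(-592y^2 - 448y + 1472) + ((9856/1369)y + 19712/1369)
  -592y^2 - 448y + 1472 = (-(50653/616)y + 31487/308)((9856/1369)y + 19712/1369) + (0)
Last nonzero remainder: (9856/1369)y + 19712/1369. Dividing through by 9856/1369 gives the monic gcd y + 2.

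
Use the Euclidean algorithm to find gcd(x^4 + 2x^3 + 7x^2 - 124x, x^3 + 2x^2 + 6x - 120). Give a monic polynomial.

x - 4

Euclidean algorithm in ℚ[x]:
  x^4 + 2x^3 + 7x^2 - 124x = (x)(x^3 + 2x^2 + 6x - 120) + (x^2 - 4x)
  x^3 + 2x^2 + 6x - 120 = (x + 6)(x^2 - 4x) + (30x - 120)
  x^2 - 4x = ((1/30)x)(30x - 120) + (0)
Last nonzero remainder: 30x - 120. Dividing through by 30 gives the monic gcd x - 4.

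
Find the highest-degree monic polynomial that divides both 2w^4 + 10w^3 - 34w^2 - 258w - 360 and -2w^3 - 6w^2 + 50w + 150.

w^2 - 2w - 15

Euclidean algorithm in ℚ[w]:
  2w^4 + 10w^3 - 34w^2 - 258w - 360 = (-w - 2)(-2w^3 - 6w^2 + 50w + 150) + (4w^2 - 8w - 60)
  -2w^3 - 6w^2 + 50w + 150 = (-(1/2)w - 5/2)(4w^2 - 8w - 60) + (0)
Last nonzero remainder: 4w^2 - 8w - 60. Dividing through by 4 gives the monic gcd w^2 - 2w - 15.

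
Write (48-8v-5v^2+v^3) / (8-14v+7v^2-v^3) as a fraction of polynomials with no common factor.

Apply the Euclidean algorithm:
  v^3-5v^2-8v+48 = (-1)(-v^3+7v^2-14v+8) + (2v^2-22v+56)
  -v^3+7v^2-14v+8 = (-(1/2)v-2)(2v^2-22v+56) + (-30v+120)
  2v^2-22v+56 = (-(1/15)v+7/15)(-30v+120) + (0)
Last nonzero remainder: -30v+120. Dividing through by -30 gives the monic gcd v-4.
Cancel v-4 from numerator and denominator to get the reduced form.

(12+v-v^2)/(2-3v+v^2)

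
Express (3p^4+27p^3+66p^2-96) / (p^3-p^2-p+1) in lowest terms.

By polynomial division,
  3p^4+27p^3+66p^2-96 = (3p+30)(p^3-p^2-p+1) + (99p^2+27p-126)
  p^3-p^2-p+1 = ((1/99)p-14/1089)(99p^2+27p-126) + ((75/121)p-75/121)
  99p^2+27p-126 = ((3993/25)p+5082/25)((75/121)p-75/121) + (0)
Last nonzero remainder: (75/121)p-75/121. Dividing through by 75/121 gives the monic gcd p-1.
Cancel p-1 from numerator and denominator to get the reduced form.

(3p^3+30p^2+96p+96)/(p^2-1)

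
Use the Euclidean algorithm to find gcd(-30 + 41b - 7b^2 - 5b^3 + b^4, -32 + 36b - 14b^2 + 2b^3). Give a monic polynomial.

-2 + b

Repeated division with remainder:
  b^4 - 5b^3 - 7b^2 + 41b - 30 = ((1/2)b + 1)(2b^3 - 14b^2 + 36b - 32) + (-11b^2 + 21b + 2)
  2b^3 - 14b^2 + 36b - 32 = (-(2/11)b + 112/121)(-11b^2 + 21b + 2) + ((2048/121)b - 4096/121)
  -11b^2 + 21b + 2 = (-(1331/2048)b - 121/2048)((2048/121)b - 4096/121) + (0)
Last nonzero remainder: (2048/121)b - 4096/121. Dividing through by 2048/121 gives the monic gcd b - 2.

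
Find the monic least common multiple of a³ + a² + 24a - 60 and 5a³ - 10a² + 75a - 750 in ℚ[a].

a⁴ - 4a³ + 19a² - 180a + 300

Euclidean algorithm in ℚ[a]:
  a³ + a² + 24a - 60 = (1/5)(5a³ - 10a² + 75a - 750) + (3a² + 9a + 90)
  5a³ - 10a² + 75a - 750 = ((5/3)a - 25/3)(3a² + 9a + 90) + (0)
Last nonzero remainder: 3a² + 9a + 90. Dividing through by 3 gives the monic gcd a² + 3a + 30.
Then lcm(f, g) = f·g / gcd(f, g); expanding and making the result monic gives the answer.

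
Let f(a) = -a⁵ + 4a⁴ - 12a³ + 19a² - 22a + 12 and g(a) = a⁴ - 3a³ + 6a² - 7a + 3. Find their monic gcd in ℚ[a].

By polynomial division,
  -a⁵ + 4a⁴ - 12a³ + 19a² - 22a + 12 = (-a + 1)(a⁴ - 3a³ + 6a² - 7a + 3) + (-3a³ + 6a² - 12a + 9)
  a⁴ - 3a³ + 6a² - 7a + 3 = (-(1/3)a + 1/3)(-3a³ + 6a² - 12a + 9) + (0)
Last nonzero remainder: -3a³ + 6a² - 12a + 9. Dividing through by -3 gives the monic gcd a³ - 2a² + 4a - 3.

a³ - 2a² + 4a - 3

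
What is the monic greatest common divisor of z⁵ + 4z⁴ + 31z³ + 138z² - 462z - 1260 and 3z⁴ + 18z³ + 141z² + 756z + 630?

Euclidean algorithm in ℚ[z]:
  z⁵ + 4z⁴ + 31z³ + 138z² - 462z - 1260 = ((1/3)z - 2/3)(3z⁴ + 18z³ + 141z² + 756z + 630) + (-4z³ - 20z² - 168z - 840)
  3z⁴ + 18z³ + 141z² + 756z + 630 = (-(3/4)z - 3/4)(-4z³ - 20z² - 168z - 840) + (0)
Last nonzero remainder: -4z³ - 20z² - 168z - 840. Dividing through by -4 gives the monic gcd z³ + 5z² + 42z + 210.

z³ + 5z² + 42z + 210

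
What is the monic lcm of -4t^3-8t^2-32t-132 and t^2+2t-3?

t^4+t^3+6t^2+25t-33

By polynomial division,
  -4t^3-8t^2-32t-132 = (-4t)(t^2+2t-3) + (-44t-132)
  t^2+2t-3 = (-(1/44)t+1/44)(-44t-132) + (0)
Last nonzero remainder: -44t-132. Dividing through by -44 gives the monic gcd t+3.
Then lcm(f, g) = f·g / gcd(f, g); expanding and making the result monic gives the answer.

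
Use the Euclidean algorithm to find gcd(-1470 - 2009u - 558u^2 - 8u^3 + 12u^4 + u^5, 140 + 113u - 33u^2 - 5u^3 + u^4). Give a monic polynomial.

-35 - 37u - u^2 + u^3

By polynomial division,
  u^5 + 12u^4 - 8u^3 - 558u^2 - 2009u - 1470 = (u + 17)(u^4 - 5u^3 - 33u^2 + 113u + 140) + (110u^3 - 110u^2 - 4070u - 3850)
  u^4 - 5u^3 - 33u^2 + 113u + 140 = ((1/110)u - 2/55)(110u^3 - 110u^2 - 4070u - 3850) + (0)
Last nonzero remainder: 110u^3 - 110u^2 - 4070u - 3850. Dividing through by 110 gives the monic gcd u^3 - u^2 - 37u - 35.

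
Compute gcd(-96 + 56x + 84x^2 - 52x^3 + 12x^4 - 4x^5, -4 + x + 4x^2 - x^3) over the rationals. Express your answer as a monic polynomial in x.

-1 + x^2

Apply the Euclidean algorithm:
  -4x^5 + 12x^4 - 52x^3 + 84x^2 + 56x - 96 = (4x^2 + 4x + 72)(-x^3 + 4x^2 + x - 4) + (-192x^2 + 192)
  -x^3 + 4x^2 + x - 4 = ((1/192)x - 1/48)(-192x^2 + 192) + (0)
Last nonzero remainder: -192x^2 + 192. Dividing through by -192 gives the monic gcd x^2 - 1.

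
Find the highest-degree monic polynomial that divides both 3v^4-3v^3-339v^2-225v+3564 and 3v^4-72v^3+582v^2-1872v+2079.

Repeated division with remainder:
  3v^4-3v^3-339v^2-225v+3564 = (3v^4-72v^3+582v^2-1872v+2079) + (69v^3-921v^2+1647v+1485)
  3v^4-72v^3+582v^2-1872v+2079 = ((1/23)v-245/529)(69v^3-921v^2+1647v+1485) + ((44352/529)v^2-(620928/529)v+1463616/529)
  69v^3-921v^2+1647v+1485 = ((12167/14784)v+2645/4928)((44352/529)v^2-(620928/529)v+1463616/529) + (0)
Last nonzero remainder: (44352/529)v^2-(620928/529)v+1463616/529. Dividing through by 44352/529 gives the monic gcd v^2-14v+33.

v^2-14v+33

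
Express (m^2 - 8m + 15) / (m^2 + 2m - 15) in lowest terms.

(m - 5)/(m + 5)

Apply the Euclidean algorithm:
  m^2 - 8m + 15 = (m^2 + 2m - 15) + (-10m + 30)
  m^2 + 2m - 15 = (-(1/10)m - 1/2)(-10m + 30) + (0)
Last nonzero remainder: -10m + 30. Dividing through by -10 gives the monic gcd m - 3.
Cancel m - 3 from numerator and denominator to get the reduced form.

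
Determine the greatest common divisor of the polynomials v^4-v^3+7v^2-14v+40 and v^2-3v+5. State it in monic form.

v^2-3v+5

Repeated division with remainder:
  v^4-v^3+7v^2-14v+40 = (v^2+2v+8)(v^2-3v+5) + (0)
The last nonzero remainder v^2-3v+5 is already monic.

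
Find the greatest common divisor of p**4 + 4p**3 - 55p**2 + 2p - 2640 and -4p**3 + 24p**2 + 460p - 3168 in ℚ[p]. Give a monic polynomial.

By polynomial division,
  p**4 + 4p**3 - 55p**2 + 2p - 2640 = (-(1/4)p - 5/2)(-4p**3 + 24p**2 + 460p - 3168) + (120p**2 + 360p - 10560)
  -4p**3 + 24p**2 + 460p - 3168 = (-(1/30)p + 3/10)(120p**2 + 360p - 10560) + (0)
Last nonzero remainder: 120p**2 + 360p - 10560. Dividing through by 120 gives the monic gcd p**2 + 3p - 88.

p**2 + 3p - 88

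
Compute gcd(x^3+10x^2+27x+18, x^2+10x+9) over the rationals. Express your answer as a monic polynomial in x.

x+1

Euclidean algorithm in ℚ[x]:
  x^3+10x^2+27x+18 = (x)(x^2+10x+9) + (18x+18)
  x^2+10x+9 = ((1/18)x+1/2)(18x+18) + (0)
Last nonzero remainder: 18x+18. Dividing through by 18 gives the monic gcd x+1.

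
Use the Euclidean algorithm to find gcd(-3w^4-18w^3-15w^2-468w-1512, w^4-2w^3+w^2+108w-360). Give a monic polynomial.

w^2-4w+24

Repeated division with remainder:
  -3w^4-18w^3-15w^2-468w-1512 = (-3)(w^4-2w^3+w^2+108w-360) + (-24w^3-12w^2-144w-2592)
  w^4-2w^3+w^2+108w-360 = (-(1/24)w+5/48)(-24w^3-12w^2-144w-2592) + (-(15/4)w^2+15w-90)
  -24w^3-12w^2-144w-2592 = ((32/5)w+144/5)(-(15/4)w^2+15w-90) + (0)
Last nonzero remainder: -(15/4)w^2+15w-90. Dividing through by -15/4 gives the monic gcd w^2-4w+24.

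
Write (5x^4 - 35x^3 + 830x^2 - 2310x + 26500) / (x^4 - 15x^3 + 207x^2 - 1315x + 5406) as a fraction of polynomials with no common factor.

(5x^2 - 10x + 250)/(x^2 - 10x + 51)

Euclidean algorithm in ℚ[x]:
  5x^4 - 35x^3 + 830x^2 - 2310x + 26500 = (5)(x^4 - 15x^3 + 207x^2 - 1315x + 5406) + (40x^3 - 205x^2 + 4265x - 530)
  x^4 - 15x^3 + 207x^2 - 1315x + 5406 = ((1/40)x - 79/320)(40x^3 - 205x^2 + 4265x - 530) + ((3185/64)x^2 - (15925/64)x + 168805/32)
  40x^3 - 205x^2 + 4265x - 530 = ((512/637)x - 64/637)((3185/64)x^2 - (15925/64)x + 168805/32) + (0)
Last nonzero remainder: (3185/64)x^2 - (15925/64)x + 168805/32. Dividing through by 3185/64 gives the monic gcd x^2 - 5x + 106.
Cancel x^2 - 5x + 106 from numerator and denominator to get the reduced form.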